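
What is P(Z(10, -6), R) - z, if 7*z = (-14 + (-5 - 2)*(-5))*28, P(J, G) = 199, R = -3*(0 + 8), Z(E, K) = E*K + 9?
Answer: 115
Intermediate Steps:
Z(E, K) = 9 + E*K
R = -24 (R = -3*8 = -24)
z = 84 (z = ((-14 + (-5 - 2)*(-5))*28)/7 = ((-14 - 7*(-5))*28)/7 = ((-14 + 35)*28)/7 = (21*28)/7 = (1/7)*588 = 84)
P(Z(10, -6), R) - z = 199 - 1*84 = 199 - 84 = 115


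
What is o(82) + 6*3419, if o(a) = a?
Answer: 20596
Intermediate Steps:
o(82) + 6*3419 = 82 + 6*3419 = 82 + 20514 = 20596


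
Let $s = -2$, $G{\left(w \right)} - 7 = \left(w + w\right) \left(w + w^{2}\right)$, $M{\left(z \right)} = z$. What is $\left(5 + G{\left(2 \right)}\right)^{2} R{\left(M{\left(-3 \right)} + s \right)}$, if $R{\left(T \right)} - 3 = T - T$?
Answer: $3888$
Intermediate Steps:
$G{\left(w \right)} = 7 + 2 w \left(w + w^{2}\right)$ ($G{\left(w \right)} = 7 + \left(w + w\right) \left(w + w^{2}\right) = 7 + 2 w \left(w + w^{2}\right)$)
$R{\left(T \right)} = 3$ ($R{\left(T \right)} = 3 + \left(T - T\right) = 3 + 0 = 3$)
$\left(5 + G{\left(2 \right)}\right)^{2} R{\left(M{\left(-3 \right)} + s \right)} = \left(5 + \left(7 + 2 \cdot 2^{2} + 2 \cdot 2^{3}\right)\right)^{2} \cdot 3 = \left(5 + \left(7 + 2 \cdot 4 + 2 \cdot 8\right)\right)^{2} \cdot 3 = \left(5 + \left(7 + 8 + 16\right)\right)^{2} \cdot 3 = \left(5 + 31\right)^{2} \cdot 3 = 36^{2} \cdot 3 = 1296 \cdot 3 = 3888$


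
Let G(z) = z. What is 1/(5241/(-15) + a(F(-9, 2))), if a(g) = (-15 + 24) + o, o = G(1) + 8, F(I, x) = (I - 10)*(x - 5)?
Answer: -5/1657 ≈ -0.0030175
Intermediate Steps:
F(I, x) = (-10 + I)*(-5 + x)
o = 9 (o = 1 + 8 = 9)
a(g) = 18 (a(g) = (-15 + 24) + 9 = 9 + 9 = 18)
1/(5241/(-15) + a(F(-9, 2))) = 1/(5241/(-15) + 18) = 1/(5241*(-1/15) + 18) = 1/(-1747/5 + 18) = 1/(-1657/5) = -5/1657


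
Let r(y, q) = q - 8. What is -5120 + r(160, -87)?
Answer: -5215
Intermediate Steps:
r(y, q) = -8 + q
-5120 + r(160, -87) = -5120 + (-8 - 87) = -5120 - 95 = -5215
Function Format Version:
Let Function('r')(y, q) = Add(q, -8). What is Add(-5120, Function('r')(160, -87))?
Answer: -5215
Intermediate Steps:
Function('r')(y, q) = Add(-8, q)
Add(-5120, Function('r')(160, -87)) = Add(-5120, Add(-8, -87)) = Add(-5120, -95) = -5215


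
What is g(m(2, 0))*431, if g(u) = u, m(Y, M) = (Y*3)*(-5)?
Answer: -12930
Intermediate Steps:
m(Y, M) = -15*Y (m(Y, M) = (3*Y)*(-5) = -15*Y)
g(m(2, 0))*431 = -15*2*431 = -30*431 = -12930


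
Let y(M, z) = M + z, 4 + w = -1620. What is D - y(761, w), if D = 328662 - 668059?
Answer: -338534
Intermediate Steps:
w = -1624 (w = -4 - 1620 = -1624)
D = -339397
D - y(761, w) = -339397 - (761 - 1624) = -339397 - 1*(-863) = -339397 + 863 = -338534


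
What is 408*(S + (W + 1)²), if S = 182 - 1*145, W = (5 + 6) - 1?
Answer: 64464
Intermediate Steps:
W = 10 (W = 11 - 1 = 10)
S = 37 (S = 182 - 145 = 37)
408*(S + (W + 1)²) = 408*(37 + (10 + 1)²) = 408*(37 + 11²) = 408*(37 + 121) = 408*158 = 64464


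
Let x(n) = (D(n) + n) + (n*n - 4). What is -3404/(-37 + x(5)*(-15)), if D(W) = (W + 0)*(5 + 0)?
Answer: 1702/401 ≈ 4.2444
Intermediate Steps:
D(W) = 5*W (D(W) = W*5 = 5*W)
x(n) = -4 + n² + 6*n (x(n) = (5*n + n) + (n*n - 4) = 6*n + (n² - 4) = 6*n + (-4 + n²) = -4 + n² + 6*n)
-3404/(-37 + x(5)*(-15)) = -3404/(-37 + (-4 + 5² + 6*5)*(-15)) = -3404/(-37 + (-4 + 25 + 30)*(-15)) = -3404/(-37 + 51*(-15)) = -3404/(-37 - 765) = -3404/(-802) = -3404*(-1/802) = 1702/401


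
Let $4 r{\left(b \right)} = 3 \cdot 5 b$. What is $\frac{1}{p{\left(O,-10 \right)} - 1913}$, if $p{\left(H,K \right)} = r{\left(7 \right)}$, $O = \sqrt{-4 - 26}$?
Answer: $- \frac{4}{7547} \approx -0.00053001$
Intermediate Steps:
$r{\left(b \right)} = \frac{15 b}{4}$ ($r{\left(b \right)} = \frac{3 \cdot 5 b}{4} = \frac{15 b}{4}$)
$O = i \sqrt{30}$ ($O = \sqrt{-30} = i \sqrt{30} \approx 5.4772 i$)
$p{\left(H,K \right)} = \frac{105}{4}$ ($p{\left(H,K \right)} = \frac{15}{4} \cdot 7 = \frac{105}{4}$)
$\frac{1}{p{\left(O,-10 \right)} - 1913} = \frac{1}{\frac{105}{4} - 1913} = \frac{1}{- \frac{7547}{4}} = - \frac{4}{7547}$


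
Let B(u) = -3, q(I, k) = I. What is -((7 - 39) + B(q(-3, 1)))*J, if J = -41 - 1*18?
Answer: -2065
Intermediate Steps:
J = -59 (J = -41 - 18 = -59)
-((7 - 39) + B(q(-3, 1)))*J = -((7 - 39) - 3)*(-59) = -(-32 - 3)*(-59) = -(-35)*(-59) = -1*2065 = -2065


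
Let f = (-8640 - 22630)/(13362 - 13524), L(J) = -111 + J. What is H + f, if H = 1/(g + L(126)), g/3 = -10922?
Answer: 18965252/98253 ≈ 193.02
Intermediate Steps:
g = -32766 (g = 3*(-10922) = -32766)
f = 15635/81 (f = -31270/(-162) = -31270*(-1/162) = 15635/81 ≈ 193.02)
H = -1/32751 (H = 1/(-32766 + (-111 + 126)) = 1/(-32766 + 15) = 1/(-32751) = -1/32751 ≈ -3.0533e-5)
H + f = -1/32751 + 15635/81 = 18965252/98253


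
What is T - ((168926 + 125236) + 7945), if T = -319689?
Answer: -621796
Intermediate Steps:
T - ((168926 + 125236) + 7945) = -319689 - ((168926 + 125236) + 7945) = -319689 - (294162 + 7945) = -319689 - 1*302107 = -319689 - 302107 = -621796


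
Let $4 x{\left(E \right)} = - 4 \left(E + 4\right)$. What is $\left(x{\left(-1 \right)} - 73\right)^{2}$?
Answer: $5776$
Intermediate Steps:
$x{\left(E \right)} = -4 - E$ ($x{\left(E \right)} = \frac{\left(-4\right) \left(E + 4\right)}{4} = \frac{\left(-4\right) \left(4 + E\right)}{4} = \frac{-16 - 4 E}{4} = -4 - E$)
$\left(x{\left(-1 \right)} - 73\right)^{2} = \left(\left(-4 - -1\right) - 73\right)^{2} = \left(\left(-4 + 1\right) - 73\right)^{2} = \left(-3 - 73\right)^{2} = \left(-76\right)^{2} = 5776$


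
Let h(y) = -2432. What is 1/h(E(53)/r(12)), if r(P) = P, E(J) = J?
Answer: -1/2432 ≈ -0.00041118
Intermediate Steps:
1/h(E(53)/r(12)) = 1/(-2432) = -1/2432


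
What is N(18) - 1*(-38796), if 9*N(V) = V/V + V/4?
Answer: 698339/18 ≈ 38797.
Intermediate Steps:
N(V) = ⅑ + V/36 (N(V) = (V/V + V/4)/9 = (1 + V*(¼))/9 = (1 + V/4)/9 = ⅑ + V/36)
N(18) - 1*(-38796) = (⅑ + (1/36)*18) - 1*(-38796) = (⅑ + ½) + 38796 = 11/18 + 38796 = 698339/18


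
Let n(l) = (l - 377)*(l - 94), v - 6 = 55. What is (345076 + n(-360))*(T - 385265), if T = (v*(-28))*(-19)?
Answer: -239797822962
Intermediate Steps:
v = 61 (v = 6 + 55 = 61)
n(l) = (-377 + l)*(-94 + l)
T = 32452 (T = (61*(-28))*(-19) = -1708*(-19) = 32452)
(345076 + n(-360))*(T - 385265) = (345076 + (35438 + (-360)**2 - 471*(-360)))*(32452 - 385265) = (345076 + (35438 + 129600 + 169560))*(-352813) = (345076 + 334598)*(-352813) = 679674*(-352813) = -239797822962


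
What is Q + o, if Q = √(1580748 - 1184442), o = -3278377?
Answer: -3278377 + 3*√44034 ≈ -3.2777e+6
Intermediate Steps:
Q = 3*√44034 (Q = √396306 = 3*√44034 ≈ 629.53)
Q + o = 3*√44034 - 3278377 = -3278377 + 3*√44034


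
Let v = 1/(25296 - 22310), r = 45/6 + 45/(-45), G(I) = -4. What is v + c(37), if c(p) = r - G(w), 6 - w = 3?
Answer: 15677/1493 ≈ 10.500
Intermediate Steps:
w = 3 (w = 6 - 1*3 = 6 - 3 = 3)
r = 13/2 (r = 45*(1/6) + 45*(-1/45) = 15/2 - 1 = 13/2 ≈ 6.5000)
v = 1/2986 ≈ 0.00033490
c(p) = 21/2 (c(p) = 13/2 - 1*(-4) = 13/2 + 4 = 21/2)
v + c(37) = 1/2986 + 21/2 = 15677/1493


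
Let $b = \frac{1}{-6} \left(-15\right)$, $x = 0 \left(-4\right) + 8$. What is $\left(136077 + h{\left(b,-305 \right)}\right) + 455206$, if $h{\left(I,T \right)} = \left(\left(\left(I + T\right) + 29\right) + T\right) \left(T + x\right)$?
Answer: $\frac{1526195}{2} \approx 7.631 \cdot 10^{5}$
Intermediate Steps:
$x = 8$ ($x = 0 + 8 = 8$)
$b = \frac{5}{2}$ ($b = \left(- \frac{1}{6}\right) \left(-15\right) = \frac{5}{2} \approx 2.5$)
$h{\left(I,T \right)} = \left(8 + T\right) \left(29 + I + 2 T\right)$ ($h{\left(I,T \right)} = \left(\left(\left(I + T\right) + 29\right) + T\right) \left(T + 8\right) = \left(\left(29 + I + T\right) + T\right) \left(8 + T\right) = \left(29 + I + 2 T\right) \left(8 + T\right) = \left(8 + T\right) \left(29 + I + 2 T\right)$)
$\left(136077 + h{\left(b,-305 \right)}\right) + 455206 = \left(136077 + \left(232 + 2 \left(-305\right)^{2} + 8 \cdot \frac{5}{2} + 45 \left(-305\right) + \frac{5}{2} \left(-305\right)\right)\right) + 455206 = \left(136077 + \left(232 + 2 \cdot 93025 + 20 - 13725 - \frac{1525}{2}\right)\right) + 455206 = \left(136077 + \left(232 + 186050 + 20 - 13725 - \frac{1525}{2}\right)\right) + 455206 = \left(136077 + \frac{343629}{2}\right) + 455206 = \frac{615783}{2} + 455206 = \frac{1526195}{2}$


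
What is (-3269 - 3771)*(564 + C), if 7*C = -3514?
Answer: -436480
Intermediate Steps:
C = -502 (C = (⅐)*(-3514) = -502)
(-3269 - 3771)*(564 + C) = (-3269 - 3771)*(564 - 502) = -7040*62 = -436480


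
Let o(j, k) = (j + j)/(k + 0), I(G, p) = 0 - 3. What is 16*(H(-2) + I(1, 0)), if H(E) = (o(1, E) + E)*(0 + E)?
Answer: 48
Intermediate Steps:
I(G, p) = -3
o(j, k) = 2*j/k (o(j, k) = (2*j)/k = 2*j/k)
H(E) = E*(E + 2/E) (H(E) = (2*1/E + E)*(0 + E) = (2/E + E)*E = (E + 2/E)*E = E*(E + 2/E))
16*(H(-2) + I(1, 0)) = 16*((2 + (-2)²) - 3) = 16*((2 + 4) - 3) = 16*(6 - 3) = 16*3 = 48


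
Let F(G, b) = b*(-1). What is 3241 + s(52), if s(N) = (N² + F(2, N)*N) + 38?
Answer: 3279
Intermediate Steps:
F(G, b) = -b
s(N) = 38 (s(N) = (N² + (-N)*N) + 38 = (N² - N²) + 38 = 0 + 38 = 38)
3241 + s(52) = 3241 + 38 = 3279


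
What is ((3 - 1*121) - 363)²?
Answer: 231361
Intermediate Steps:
((3 - 1*121) - 363)² = ((3 - 121) - 363)² = (-118 - 363)² = (-481)² = 231361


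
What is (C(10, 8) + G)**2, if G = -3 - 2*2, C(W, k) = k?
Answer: 1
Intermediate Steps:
G = -7 (G = -3 - 4 = -7)
(C(10, 8) + G)**2 = (8 - 7)**2 = 1**2 = 1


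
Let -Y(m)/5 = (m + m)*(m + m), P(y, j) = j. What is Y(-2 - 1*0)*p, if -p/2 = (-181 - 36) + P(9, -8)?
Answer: -36000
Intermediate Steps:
Y(m) = -20*m**2 (Y(m) = -5*(m + m)*(m + m) = -5*2*m*2*m = -20*m**2)
p = 450 (p = -2*((-181 - 36) - 8) = -2*(-217 - 8) = -2*(-225) = 450)
Y(-2 - 1*0)*p = -20*(-2 - 1*0)**2*450 = -20*(-2 + 0)**2*450 = -20*(-2)**2*450 = -20*4*450 = -80*450 = -36000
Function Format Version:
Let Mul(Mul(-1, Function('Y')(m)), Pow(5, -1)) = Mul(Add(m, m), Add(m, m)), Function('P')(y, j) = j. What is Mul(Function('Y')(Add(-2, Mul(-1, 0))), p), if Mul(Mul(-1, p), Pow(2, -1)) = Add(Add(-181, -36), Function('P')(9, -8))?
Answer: -36000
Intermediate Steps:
Function('Y')(m) = Mul(-20, Pow(m, 2)) (Function('Y')(m) = Mul(-5, Mul(Add(m, m), Add(m, m))) = Mul(-5, Mul(Mul(2, m), Mul(2, m))) = Mul(-5, Mul(4, Pow(m, 2))) = Mul(-20, Pow(m, 2)))
p = 450 (p = Mul(-2, Add(Add(-181, -36), -8)) = Mul(-2, Add(-217, -8)) = Mul(-2, -225) = 450)
Mul(Function('Y')(Add(-2, Mul(-1, 0))), p) = Mul(Mul(-20, Pow(Add(-2, Mul(-1, 0)), 2)), 450) = Mul(Mul(-20, Pow(Add(-2, 0), 2)), 450) = Mul(Mul(-20, Pow(-2, 2)), 450) = Mul(Mul(-20, 4), 450) = Mul(-80, 450) = -36000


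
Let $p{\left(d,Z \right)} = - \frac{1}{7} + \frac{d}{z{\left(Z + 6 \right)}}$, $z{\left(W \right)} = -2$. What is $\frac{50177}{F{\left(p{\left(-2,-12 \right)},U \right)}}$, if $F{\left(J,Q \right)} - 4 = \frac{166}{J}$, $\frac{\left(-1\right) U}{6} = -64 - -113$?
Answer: $\frac{150531}{593} \approx 253.85$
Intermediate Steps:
$U = -294$ ($U = - 6 \left(-64 - -113\right) = - 6 \left(-64 + 113\right) = \left(-6\right) 49 = -294$)
$p{\left(d,Z \right)} = - \frac{1}{7} - \frac{d}{2}$ ($p{\left(d,Z \right)} = - \frac{1}{7} + \frac{d}{-2} = \left(-1\right) \frac{1}{7} + d \left(- \frac{1}{2}\right) = - \frac{1}{7} - \frac{d}{2}$)
$F{\left(J,Q \right)} = 4 + \frac{166}{J}$
$\frac{50177}{F{\left(p{\left(-2,-12 \right)},U \right)}} = \frac{50177}{4 + \frac{166}{- \frac{1}{7} - -1}} = \frac{50177}{4 + \frac{166}{- \frac{1}{7} + 1}} = \frac{50177}{4 + \frac{166}{\frac{6}{7}}} = \frac{50177}{4 + 166 \cdot \frac{7}{6}} = \frac{50177}{4 + \frac{581}{3}} = \frac{50177}{\frac{593}{3}} = 50177 \cdot \frac{3}{593} = \frac{150531}{593}$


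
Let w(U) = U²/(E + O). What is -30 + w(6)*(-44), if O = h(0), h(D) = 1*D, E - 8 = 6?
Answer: -1002/7 ≈ -143.14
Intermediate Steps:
E = 14 (E = 8 + 6 = 14)
h(D) = D
O = 0
w(U) = U²/14 (w(U) = U²/(14 + 0) = U²/14)
-30 + w(6)*(-44) = -30 + ((1/14)*6²)*(-44) = -30 + ((1/14)*36)*(-44) = -30 + (18/7)*(-44) = -30 - 792/7 = -1002/7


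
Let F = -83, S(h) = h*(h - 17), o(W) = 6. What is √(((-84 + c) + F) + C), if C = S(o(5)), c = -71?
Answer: 4*I*√19 ≈ 17.436*I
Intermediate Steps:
S(h) = h*(-17 + h)
C = -66 (C = 6*(-17 + 6) = 6*(-11) = -66)
√(((-84 + c) + F) + C) = √(((-84 - 71) - 83) - 66) = √((-155 - 83) - 66) = √(-238 - 66) = √(-304) = 4*I*√19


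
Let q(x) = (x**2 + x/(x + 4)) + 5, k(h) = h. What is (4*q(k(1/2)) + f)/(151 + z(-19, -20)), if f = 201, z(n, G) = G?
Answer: 2002/1179 ≈ 1.6980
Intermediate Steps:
q(x) = 5 + x**2 + x/(4 + x) (q(x) = (x**2 + x/(4 + x)) + 5 = 5 + x**2 + x/(4 + x))
(4*q(k(1/2)) + f)/(151 + z(-19, -20)) = (4*((20 + (1/2)**3 + 4*(1/2)**2 + 6*(1/2))/(4 + 1/2)) + 201)/(151 - 20) = (4*((20 + (1*(1/2))**3 + 4*(1*(1/2))**2 + 6*(1*(1/2)))/(4 + 1*(1/2))) + 201)/131 = (4*((20 + (1/2)**3 + 4*(1/2)**2 + 6*(1/2))/(4 + 1/2)) + 201)*(1/131) = (4*((20 + 1/8 + 4*(1/4) + 3)/(9/2)) + 201)*(1/131) = (4*(2*(20 + 1/8 + 1 + 3)/9) + 201)*(1/131) = (4*((2/9)*(193/8)) + 201)*(1/131) = (4*(193/36) + 201)*(1/131) = (193/9 + 201)*(1/131) = (2002/9)*(1/131) = 2002/1179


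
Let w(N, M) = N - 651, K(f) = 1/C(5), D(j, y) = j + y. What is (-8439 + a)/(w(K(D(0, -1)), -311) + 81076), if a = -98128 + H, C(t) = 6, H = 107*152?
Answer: -541818/482551 ≈ -1.1228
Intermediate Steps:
H = 16264
a = -81864 (a = -98128 + 16264 = -81864)
K(f) = ⅙ (K(f) = 1/6 = ⅙)
w(N, M) = -651 + N
(-8439 + a)/(w(K(D(0, -1)), -311) + 81076) = (-8439 - 81864)/((-651 + ⅙) + 81076) = -90303/(-3905/6 + 81076) = -90303/482551/6 = -90303*6/482551 = -541818/482551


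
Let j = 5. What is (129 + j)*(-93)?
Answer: -12462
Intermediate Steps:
(129 + j)*(-93) = (129 + 5)*(-93) = 134*(-93) = -12462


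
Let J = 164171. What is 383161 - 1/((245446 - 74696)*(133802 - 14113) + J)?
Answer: 7830684699551280/20437060921 ≈ 3.8316e+5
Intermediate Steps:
383161 - 1/((245446 - 74696)*(133802 - 14113) + J) = 383161 - 1/((245446 - 74696)*(133802 - 14113) + 164171) = 383161 - 1/(170750*119689 + 164171) = 383161 - 1/(20436896750 + 164171) = 383161 - 1/20437060921 = 7830684699551280/20437060921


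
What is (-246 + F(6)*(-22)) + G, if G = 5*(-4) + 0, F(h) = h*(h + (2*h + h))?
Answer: -3434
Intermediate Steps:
F(h) = 4*h² (F(h) = h*(h + 3*h) = h*(4*h) = 4*h²)
G = -20 (G = -20 + 0 = -20)
(-246 + F(6)*(-22)) + G = (-246 + (4*6²)*(-22)) - 20 = (-246 + (4*36)*(-22)) - 20 = (-246 + 144*(-22)) - 20 = (-246 - 3168) - 20 = -3414 - 20 = -3434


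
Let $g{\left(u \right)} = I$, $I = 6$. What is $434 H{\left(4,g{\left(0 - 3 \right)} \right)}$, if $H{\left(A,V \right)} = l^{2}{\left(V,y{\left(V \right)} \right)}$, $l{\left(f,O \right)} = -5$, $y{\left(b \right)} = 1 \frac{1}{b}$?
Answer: $10850$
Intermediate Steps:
$g{\left(u \right)} = 6$
$y{\left(b \right)} = \frac{1}{b}$
$H{\left(A,V \right)} = 25$ ($H{\left(A,V \right)} = \left(-5\right)^{2} = 25$)
$434 H{\left(4,g{\left(0 - 3 \right)} \right)} = 434 \cdot 25 = 10850$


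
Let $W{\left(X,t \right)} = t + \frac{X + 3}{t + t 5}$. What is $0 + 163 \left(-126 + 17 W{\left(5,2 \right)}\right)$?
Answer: $- \frac{39446}{3} \approx -13149.0$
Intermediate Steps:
$W{\left(X,t \right)} = t + \frac{3 + X}{6 t}$ ($W{\left(X,t \right)} = t + \frac{3 + X}{t + 5 t} = t + \frac{3 + X}{6 t}$)
$0 + 163 \left(-126 + 17 W{\left(5,2 \right)}\right) = 0 + 163 \left(-126 + 17 \frac{3 + 5 + 6 \cdot 2^{2}}{6 \cdot 2}\right) = 0 + 163 \left(-126 + 17 \cdot \frac{1}{6} \cdot \frac{1}{2} \left(3 + 5 + 6 \cdot 4\right)\right) = 0 + 163 \left(-126 + 17 \cdot \frac{1}{6} \cdot \frac{1}{2} \left(3 + 5 + 24\right)\right) = 0 + 163 \left(-126 + 17 \cdot \frac{1}{6} \cdot \frac{1}{2} \cdot 32\right) = 0 + 163 \left(-126 + 17 \cdot \frac{8}{3}\right) = 0 + 163 \left(-126 + \frac{136}{3}\right) = 0 + 163 \left(- \frac{242}{3}\right) = 0 - \frac{39446}{3} = - \frac{39446}{3}$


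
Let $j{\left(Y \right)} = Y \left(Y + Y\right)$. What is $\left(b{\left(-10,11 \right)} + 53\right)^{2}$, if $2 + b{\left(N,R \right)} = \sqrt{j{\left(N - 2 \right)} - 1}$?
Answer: $\left(51 + \sqrt{287}\right)^{2} \approx 4616.0$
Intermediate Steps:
$j{\left(Y \right)} = 2 Y^{2}$ ($j{\left(Y \right)} = Y 2 Y = 2 Y^{2}$)
$b{\left(N,R \right)} = -2 + \sqrt{-1 + 2 \left(-2 + N\right)^{2}}$ ($b{\left(N,R \right)} = -2 + \sqrt{2 \left(N - 2\right)^{2} - 1} = -2 + \sqrt{2 \left(-2 + N\right)^{2} - 1} = -2 + \sqrt{-1 + 2 \left(-2 + N\right)^{2}}$)
$\left(b{\left(-10,11 \right)} + 53\right)^{2} = \left(\left(-2 + \sqrt{-1 + 2 \left(-2 - 10\right)^{2}}\right) + 53\right)^{2} = \left(\left(-2 + \sqrt{-1 + 2 \left(-12\right)^{2}}\right) + 53\right)^{2} = \left(\left(-2 + \sqrt{-1 + 2 \cdot 144}\right) + 53\right)^{2} = \left(\left(-2 + \sqrt{-1 + 288}\right) + 53\right)^{2} = \left(\left(-2 + \sqrt{287}\right) + 53\right)^{2} = \left(51 + \sqrt{287}\right)^{2}$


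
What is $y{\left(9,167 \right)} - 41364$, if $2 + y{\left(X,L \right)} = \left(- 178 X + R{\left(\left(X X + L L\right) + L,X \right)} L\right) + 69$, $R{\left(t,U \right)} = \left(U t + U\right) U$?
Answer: $380579827$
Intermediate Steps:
$R{\left(t,U \right)} = U \left(U + U t\right)$ ($R{\left(t,U \right)} = \left(U + U t\right) U = U \left(U + U t\right)$)
$y{\left(X,L \right)} = 67 - 178 X + L X^{2} \left(1 + L + L^{2} + X^{2}\right)$ ($y{\left(X,L \right)} = -2 + \left(\left(- 178 X + X^{2} \left(1 + \left(\left(X X + L L\right) + L\right)\right) L\right) + 69\right) = -2 + \left(\left(- 178 X + X^{2} \left(1 + \left(\left(X^{2} + L^{2}\right) + L\right)\right) L\right) + 69\right) = -2 + \left(\left(- 178 X + X^{2} \left(1 + \left(\left(L^{2} + X^{2}\right) + L\right)\right) L\right) + 69\right) = -2 + \left(\left(- 178 X + X^{2} \left(1 + \left(L + L^{2} + X^{2}\right)\right) L\right) + 69\right) = -2 + \left(\left(- 178 X + X^{2} \left(1 + L + L^{2} + X^{2}\right) L\right) + 69\right) = -2 + \left(\left(- 178 X + L X^{2} \left(1 + L + L^{2} + X^{2}\right)\right) + 69\right) = -2 + \left(69 - 178 X + L X^{2} \left(1 + L + L^{2} + X^{2}\right)\right) = 67 - 178 X + L X^{2} \left(1 + L + L^{2} + X^{2}\right)$)
$y{\left(9,167 \right)} - 41364 = \left(67 - 1602 + 167 \cdot 9^{2} \left(1 + 167 + 167^{2} + 9^{2}\right)\right) - 41364 = \left(67 - 1602 + 167 \cdot 81 \left(1 + 167 + 27889 + 81\right)\right) - 41364 = \left(67 - 1602 + 167 \cdot 81 \cdot 28138\right) - 41364 = \left(67 - 1602 + 380622726\right) - 41364 = 380621191 - 41364 = 380579827$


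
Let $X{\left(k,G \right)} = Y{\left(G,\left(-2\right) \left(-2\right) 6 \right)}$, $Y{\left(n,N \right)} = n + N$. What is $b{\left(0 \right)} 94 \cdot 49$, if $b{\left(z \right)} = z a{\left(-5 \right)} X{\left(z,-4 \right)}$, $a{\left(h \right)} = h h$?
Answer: $0$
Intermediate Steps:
$a{\left(h \right)} = h^{2}$
$Y{\left(n,N \right)} = N + n$
$X{\left(k,G \right)} = 24 + G$ ($X{\left(k,G \right)} = \left(-2\right) \left(-2\right) 6 + G = 4 \cdot 6 + G = 24 + G$)
$b{\left(z \right)} = 500 z$ ($b{\left(z \right)} = z \left(-5\right)^{2} \left(24 - 4\right) = z 25 \cdot 20 = 25 z 20 = 500 z$)
$b{\left(0 \right)} 94 \cdot 49 = 500 \cdot 0 \cdot 94 \cdot 49 = 0 \cdot 94 \cdot 49 = 0 \cdot 49 = 0$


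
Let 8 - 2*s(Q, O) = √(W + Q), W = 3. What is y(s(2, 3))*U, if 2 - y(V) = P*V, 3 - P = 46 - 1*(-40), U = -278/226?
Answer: -46426/113 + 11537*√5/226 ≈ -296.70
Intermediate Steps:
s(Q, O) = 4 - √(3 + Q)/2
U = -139/113 (U = -278*1/226 = -139/113 ≈ -1.2301)
P = -83 (P = 3 - (46 - 1*(-40)) = 3 - (46 + 40) = 3 - 1*86 = 3 - 86 = -83)
y(V) = 2 + 83*V (y(V) = 2 - (-83)*V = 2 + 83*V)
y(s(2, 3))*U = (2 + 83*(4 - √(3 + 2)/2))*(-139/113) = (2 + 83*(4 - √5/2))*(-139/113) = (2 + (332 - 83*√5/2))*(-139/113) = (334 - 83*√5/2)*(-139/113) = -46426/113 + 11537*√5/226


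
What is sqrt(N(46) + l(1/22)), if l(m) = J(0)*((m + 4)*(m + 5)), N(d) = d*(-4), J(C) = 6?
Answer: I*sqrt(29782)/22 ≈ 7.8443*I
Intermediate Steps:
N(d) = -4*d
l(m) = 6*(4 + m)*(5 + m) (l(m) = 6*((m + 4)*(m + 5)) = 6*((4 + m)*(5 + m)) = 6*(4 + m)*(5 + m))
sqrt(N(46) + l(1/22)) = sqrt(-4*46 + (120 + 6*(1/22)**2 + 54/22)) = sqrt(-184 + (120 + 6*(1/22)**2 + 54*(1/22))) = sqrt(-184 + (120 + 6*(1/484) + 27/11)) = sqrt(-184 + (120 + 3/242 + 27/11)) = sqrt(-184 + 29637/242) = sqrt(-14891/242) = I*sqrt(29782)/22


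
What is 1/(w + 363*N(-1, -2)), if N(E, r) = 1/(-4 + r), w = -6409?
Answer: -2/12939 ≈ -0.00015457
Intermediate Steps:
1/(w + 363*N(-1, -2)) = 1/(-6409 + 363/(-4 - 2)) = 1/(-6409 + 363/(-6)) = 1/(-6409 + 363*(-⅙)) = 1/(-6409 - 121/2) = 1/(-12939/2) = -2/12939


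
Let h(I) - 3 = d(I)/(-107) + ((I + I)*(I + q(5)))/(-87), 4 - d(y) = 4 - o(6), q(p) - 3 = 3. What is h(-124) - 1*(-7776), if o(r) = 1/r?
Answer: 138566897/18618 ≈ 7442.6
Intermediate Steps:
q(p) = 6 (q(p) = 3 + 3 = 6)
o(r) = 1/r
d(y) = ⅙ (d(y) = 4 - (4 - 1/6) = 4 - (4 - 1*⅙) = 4 - (4 - ⅙) = 4 - 1*23/6 = 4 - 23/6 = ⅙)
h(I) = 1925/642 - 2*I*(6 + I)/87 (h(I) = 3 + ((⅙)/(-107) + ((I + I)*(I + 6))/(-87)) = 3 + ((⅙)*(-1/107) + ((2*I)*(6 + I))*(-1/87)) = 3 + (-1/642 + (2*I*(6 + I))*(-1/87)) = 3 + (-1/642 - 2*I*(6 + I)/87) = 1925/642 - 2*I*(6 + I)/87)
h(-124) - 1*(-7776) = (1925/642 - 4/29*(-124) - 2/87*(-124)²) - 1*(-7776) = (1925/642 + 496/29 - 2/87*15376) + 7776 = (1925/642 + 496/29 - 30752/87) + 7776 = -6206671/18618 + 7776 = 138566897/18618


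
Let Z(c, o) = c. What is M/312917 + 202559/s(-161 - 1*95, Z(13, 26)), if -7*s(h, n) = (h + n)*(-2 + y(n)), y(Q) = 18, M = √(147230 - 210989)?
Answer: 1417913/3888 + I*√63759/312917 ≈ 364.69 + 0.00080694*I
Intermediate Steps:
M = I*√63759 (M = √(-63759) = I*√63759 ≈ 252.51*I)
s(h, n) = -16*h/7 - 16*n/7 (s(h, n) = -(h + n)*(-2 + 18)/7 = -(h + n)*16/7 = -(16*h + 16*n)/7 = -16*h/7 - 16*n/7)
M/312917 + 202559/s(-161 - 1*95, Z(13, 26)) = (I*√63759)/312917 + 202559/(-16*(-161 - 1*95)/7 - 16/7*13) = (I*√63759)*(1/312917) + 202559/(-16*(-161 - 95)/7 - 208/7) = I*√63759/312917 + 202559/(-16/7*(-256) - 208/7) = I*√63759/312917 + 202559/(4096/7 - 208/7) = I*√63759/312917 + 202559/(3888/7) = I*√63759/312917 + 202559*(7/3888) = I*√63759/312917 + 1417913/3888 = 1417913/3888 + I*√63759/312917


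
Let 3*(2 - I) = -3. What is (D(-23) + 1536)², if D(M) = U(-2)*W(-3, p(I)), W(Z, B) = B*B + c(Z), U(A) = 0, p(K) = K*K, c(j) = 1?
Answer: 2359296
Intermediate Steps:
I = 3 (I = 2 - ⅓*(-3) = 2 + 1 = 3)
p(K) = K²
W(Z, B) = 1 + B² (W(Z, B) = B*B + 1 = B² + 1 = 1 + B²)
D(M) = 0 (D(M) = 0*(1 + (3²)²) = 0*(1 + 9²) = 0*(1 + 81) = 0*82 = 0)
(D(-23) + 1536)² = (0 + 1536)² = 1536² = 2359296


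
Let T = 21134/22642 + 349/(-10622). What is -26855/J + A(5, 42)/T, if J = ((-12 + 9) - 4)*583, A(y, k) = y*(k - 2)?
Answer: 262487217275/1147891437 ≈ 228.67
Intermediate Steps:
A(y, k) = y*(-2 + k)
T = 108291645/120251662 (T = 21134*(1/22642) + 349*(-1/10622) = 10567/11321 - 349/10622 = 108291645/120251662 ≈ 0.90054)
J = -4081 (J = (-3 - 4)*583 = -7*583 = -4081)
-26855/J + A(5, 42)/T = -26855/(-4081) + (5*(-2 + 42))/(108291645/120251662) = -26855*(-1/4081) + (5*40)*(120251662/108291645) = 26855/4081 + 200*(120251662/108291645) = 26855/4081 + 4810066480/21658329 = 262487217275/1147891437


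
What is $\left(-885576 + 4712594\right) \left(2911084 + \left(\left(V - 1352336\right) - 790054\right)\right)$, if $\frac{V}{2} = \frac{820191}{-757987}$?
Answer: $\frac{2229844255818426728}{757987} \approx 2.9418 \cdot 10^{12}$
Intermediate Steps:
$V = - \frac{1640382}{757987}$ ($V = 2 \frac{820191}{-757987} = 2 \cdot 820191 \left(- \frac{1}{757987}\right) = 2 \left(- \frac{820191}{757987}\right) = - \frac{1640382}{757987} \approx -2.1641$)
$\left(-885576 + 4712594\right) \left(2911084 + \left(\left(V - 1352336\right) - 790054\right)\right) = \left(-885576 + 4712594\right) \left(2911084 - \frac{1623905409312}{757987}\right) = 3827018 \left(2911084 - \frac{1623905409312}{757987}\right) = 3827018 \cdot \frac{582658418596}{757987} = \frac{2229844255818426728}{757987}$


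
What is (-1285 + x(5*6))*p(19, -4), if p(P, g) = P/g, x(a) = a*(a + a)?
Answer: -9785/4 ≈ -2446.3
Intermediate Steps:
x(a) = 2*a**2 (x(a) = a*(2*a) = 2*a**2)
(-1285 + x(5*6))*p(19, -4) = (-1285 + 2*(5*6)**2)*(19/(-4)) = (-1285 + 2*30**2)*(19*(-1/4)) = (-1285 + 2*900)*(-19/4) = (-1285 + 1800)*(-19/4) = 515*(-19/4) = -9785/4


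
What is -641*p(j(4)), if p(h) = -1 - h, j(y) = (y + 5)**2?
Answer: 52562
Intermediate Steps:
j(y) = (5 + y)**2
-641*p(j(4)) = -641*(-1 - (5 + 4)**2) = -641*(-1 - 1*9**2) = -641*(-1 - 1*81) = -641*(-1 - 81) = -641*(-82) = 52562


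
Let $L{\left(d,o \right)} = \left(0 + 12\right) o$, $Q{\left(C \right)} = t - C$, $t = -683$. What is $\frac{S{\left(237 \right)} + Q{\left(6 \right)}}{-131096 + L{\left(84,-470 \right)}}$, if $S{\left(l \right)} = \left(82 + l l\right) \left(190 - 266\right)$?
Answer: $\frac{4275765}{136736} \approx 31.27$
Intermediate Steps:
$Q{\left(C \right)} = -683 - C$
$S{\left(l \right)} = -6232 - 76 l^{2}$ ($S{\left(l \right)} = \left(82 + l^{2}\right) \left(-76\right) = -6232 - 76 l^{2}$)
$L{\left(d,o \right)} = 12 o$
$\frac{S{\left(237 \right)} + Q{\left(6 \right)}}{-131096 + L{\left(84,-470 \right)}} = \frac{\left(-6232 - 76 \cdot 237^{2}\right) - 689}{-131096 + 12 \left(-470\right)} = \frac{\left(-6232 - 4268844\right) - 689}{-131096 - 5640} = \frac{\left(-6232 - 4268844\right) - 689}{-136736} = \left(-4275076 - 689\right) \left(- \frac{1}{136736}\right) = \left(-4275765\right) \left(- \frac{1}{136736}\right) = \frac{4275765}{136736}$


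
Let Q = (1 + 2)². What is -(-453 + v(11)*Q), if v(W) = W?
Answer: 354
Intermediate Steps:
Q = 9 (Q = 3² = 9)
-(-453 + v(11)*Q) = -(-453 + 11*9) = -(-453 + 99) = -1*(-354) = 354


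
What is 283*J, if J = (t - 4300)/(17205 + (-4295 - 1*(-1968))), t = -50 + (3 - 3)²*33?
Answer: -615525/7439 ≈ -82.743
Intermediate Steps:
t = -50 (t = -50 + 0²*33 = -50 + 0*33 = -50 + 0 = -50)
J = -2175/7439 (J = (-50 - 4300)/(17205 + (-4295 - 1*(-1968))) = -4350/(17205 + (-4295 + 1968)) = -4350/(17205 - 2327) = -4350/14878 = -4350*1/14878 = -2175/7439 ≈ -0.29238)
283*J = 283*(-2175/7439) = -615525/7439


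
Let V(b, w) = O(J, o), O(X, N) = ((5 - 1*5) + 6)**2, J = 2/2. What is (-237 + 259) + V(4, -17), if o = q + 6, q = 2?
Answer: 58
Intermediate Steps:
J = 1 (J = 2*(1/2) = 1)
o = 8 (o = 2 + 6 = 8)
O(X, N) = 36 (O(X, N) = ((5 - 5) + 6)**2 = (0 + 6)**2 = 6**2 = 36)
V(b, w) = 36
(-237 + 259) + V(4, -17) = (-237 + 259) + 36 = 22 + 36 = 58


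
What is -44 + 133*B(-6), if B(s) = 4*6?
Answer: 3148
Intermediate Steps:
B(s) = 24
-44 + 133*B(-6) = -44 + 133*24 = -44 + 3192 = 3148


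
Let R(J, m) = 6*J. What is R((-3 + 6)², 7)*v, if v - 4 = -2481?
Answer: -133758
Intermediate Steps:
v = -2477 (v = 4 - 2481 = -2477)
R((-3 + 6)², 7)*v = (6*(-3 + 6)²)*(-2477) = (6*3²)*(-2477) = (6*9)*(-2477) = 54*(-2477) = -133758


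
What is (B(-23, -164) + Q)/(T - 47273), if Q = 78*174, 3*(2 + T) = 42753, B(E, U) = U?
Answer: -419/1032 ≈ -0.40601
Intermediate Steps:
T = 14249 (T = -2 + (⅓)*42753 = -2 + 14251 = 14249)
Q = 13572
(B(-23, -164) + Q)/(T - 47273) = (-164 + 13572)/(14249 - 47273) = 13408/(-33024) = 13408*(-1/33024) = -419/1032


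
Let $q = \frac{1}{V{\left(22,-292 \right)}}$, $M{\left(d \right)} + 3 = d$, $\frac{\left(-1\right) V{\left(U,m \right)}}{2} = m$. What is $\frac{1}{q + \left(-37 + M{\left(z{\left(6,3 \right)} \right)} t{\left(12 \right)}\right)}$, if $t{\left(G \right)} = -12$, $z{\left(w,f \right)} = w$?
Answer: $- \frac{584}{42631} \approx -0.013699$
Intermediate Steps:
$V{\left(U,m \right)} = - 2 m$
$M{\left(d \right)} = -3 + d$
$q = \frac{1}{584}$ ($q = \frac{1}{\left(-2\right) \left(-292\right)} = \frac{1}{584} \approx 0.0017123$)
$\frac{1}{q + \left(-37 + M{\left(z{\left(6,3 \right)} \right)} t{\left(12 \right)}\right)} = \frac{1}{\frac{1}{584} - \left(37 - \left(-3 + 6\right) \left(-12\right)\right)} = \frac{1}{\frac{1}{584} + \left(-37 + 3 \left(-12\right)\right)} = \frac{1}{\frac{1}{584} - 73} = \frac{1}{- \frac{42631}{584}} = - \frac{584}{42631}$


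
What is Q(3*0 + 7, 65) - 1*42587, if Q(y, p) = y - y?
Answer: -42587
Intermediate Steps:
Q(y, p) = 0
Q(3*0 + 7, 65) - 1*42587 = 0 - 1*42587 = 0 - 42587 = -42587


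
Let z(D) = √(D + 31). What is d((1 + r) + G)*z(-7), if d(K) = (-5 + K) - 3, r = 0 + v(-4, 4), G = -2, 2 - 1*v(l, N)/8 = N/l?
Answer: 30*√6 ≈ 73.485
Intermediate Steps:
v(l, N) = 16 - 8*N/l
z(D) = √(31 + D)
r = 24 (r = 0 + (16 - 8*4/(-4)) = 0 + (16 - 8*4*(-¼)) = 0 + (16 + 8) = 0 + 24 = 24)
d(K) = -8 + K
d((1 + r) + G)*z(-7) = (-8 + ((1 + 24) - 2))*√(31 - 7) = (-8 + (25 - 2))*√24 = (-8 + 23)*(2*√6) = 15*(2*√6) = 30*√6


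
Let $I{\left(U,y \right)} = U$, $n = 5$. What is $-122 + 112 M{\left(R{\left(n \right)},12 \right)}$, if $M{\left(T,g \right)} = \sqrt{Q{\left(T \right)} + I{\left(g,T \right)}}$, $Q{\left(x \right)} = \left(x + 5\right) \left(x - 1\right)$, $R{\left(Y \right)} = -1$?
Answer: $102$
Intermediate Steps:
$Q{\left(x \right)} = \left(-1 + x\right) \left(5 + x\right)$ ($Q{\left(x \right)} = \left(5 + x\right) \left(-1 + x\right) = \left(-1 + x\right) \left(5 + x\right)$)
$M{\left(T,g \right)} = \sqrt{-5 + g + T^{2} + 4 T}$ ($M{\left(T,g \right)} = \sqrt{\left(-5 + T^{2} + 4 T\right) + g} = \sqrt{-5 + g + T^{2} + 4 T}$)
$-122 + 112 M{\left(R{\left(n \right)},12 \right)} = -122 + 112 \sqrt{-5 + 12 + \left(-1\right)^{2} + 4 \left(-1\right)} = -122 + 112 \sqrt{-5 + 12 + 1 - 4} = -122 + 112 \sqrt{4} = -122 + 112 \cdot 2 = -122 + 224 = 102$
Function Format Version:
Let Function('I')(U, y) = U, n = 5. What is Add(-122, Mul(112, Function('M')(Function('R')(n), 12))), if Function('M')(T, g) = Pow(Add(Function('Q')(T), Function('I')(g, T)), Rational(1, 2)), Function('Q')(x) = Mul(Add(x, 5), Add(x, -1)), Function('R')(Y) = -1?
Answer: 102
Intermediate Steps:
Function('Q')(x) = Mul(Add(-1, x), Add(5, x)) (Function('Q')(x) = Mul(Add(5, x), Add(-1, x)) = Mul(Add(-1, x), Add(5, x)))
Function('M')(T, g) = Pow(Add(-5, g, Pow(T, 2), Mul(4, T)), Rational(1, 2)) (Function('M')(T, g) = Pow(Add(Add(-5, Pow(T, 2), Mul(4, T)), g), Rational(1, 2)) = Pow(Add(-5, g, Pow(T, 2), Mul(4, T)), Rational(1, 2)))
Add(-122, Mul(112, Function('M')(Function('R')(n), 12))) = Add(-122, Mul(112, Pow(Add(-5, 12, Pow(-1, 2), Mul(4, -1)), Rational(1, 2)))) = Add(-122, Mul(112, Pow(Add(-5, 12, 1, -4), Rational(1, 2)))) = Add(-122, Mul(112, Pow(4, Rational(1, 2)))) = Add(-122, Mul(112, 2)) = Add(-122, 224) = 102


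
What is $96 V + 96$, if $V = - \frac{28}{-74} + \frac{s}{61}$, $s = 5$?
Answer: $\frac{316416}{2257} \approx 140.19$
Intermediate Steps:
$V = \frac{1039}{2257}$ ($V = - \frac{28}{-74} + \frac{5}{61} = \left(-28\right) \left(- \frac{1}{74}\right) + 5 \cdot \frac{1}{61} = \frac{14}{37} + \frac{5}{61} = \frac{1039}{2257} \approx 0.46035$)
$96 V + 96 = 96 \cdot \frac{1039}{2257} + 96 = \frac{99744}{2257} + 96 = \frac{316416}{2257}$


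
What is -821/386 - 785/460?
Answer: -68067/17756 ≈ -3.8335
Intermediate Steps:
-821/386 - 785/460 = -821*1/386 - 785*1/460 = -821/386 - 157/92 = -68067/17756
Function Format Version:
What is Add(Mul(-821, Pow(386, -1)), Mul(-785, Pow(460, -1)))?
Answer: Rational(-68067, 17756) ≈ -3.8335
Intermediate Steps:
Add(Mul(-821, Pow(386, -1)), Mul(-785, Pow(460, -1))) = Add(Mul(-821, Rational(1, 386)), Mul(-785, Rational(1, 460))) = Add(Rational(-821, 386), Rational(-157, 92)) = Rational(-68067, 17756)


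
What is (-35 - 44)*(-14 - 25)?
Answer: 3081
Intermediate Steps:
(-35 - 44)*(-14 - 25) = -79*(-39) = 3081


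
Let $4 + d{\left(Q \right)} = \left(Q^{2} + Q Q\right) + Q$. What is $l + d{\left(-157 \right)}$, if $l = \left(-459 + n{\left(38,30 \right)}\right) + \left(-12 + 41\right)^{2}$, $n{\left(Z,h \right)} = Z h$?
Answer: $50659$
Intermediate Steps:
$d{\left(Q \right)} = -4 + Q + 2 Q^{2}$ ($d{\left(Q \right)} = -4 + \left(\left(Q^{2} + Q Q\right) + Q\right) = -4 + \left(\left(Q^{2} + Q^{2}\right) + Q\right) = -4 + \left(2 Q^{2} + Q\right) = -4 + \left(Q + 2 Q^{2}\right) = -4 + Q + 2 Q^{2}$)
$l = 1522$ ($l = \left(-459 + 38 \cdot 30\right) + \left(-12 + 41\right)^{2} = \left(-459 + 1140\right) + 29^{2} = 681 + 841 = 1522$)
$l + d{\left(-157 \right)} = 1522 - \left(161 - 49298\right) = 1522 - -49137 = 1522 + 49137 = 50659$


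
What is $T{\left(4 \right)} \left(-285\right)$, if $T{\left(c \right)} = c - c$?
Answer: $0$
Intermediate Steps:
$T{\left(c \right)} = 0$
$T{\left(4 \right)} \left(-285\right) = 0 \left(-285\right) = 0$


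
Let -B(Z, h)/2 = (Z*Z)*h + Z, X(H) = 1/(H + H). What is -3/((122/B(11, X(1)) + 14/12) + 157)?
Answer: -2574/134975 ≈ -0.019070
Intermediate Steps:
X(H) = 1/(2*H)
B(Z, h) = -2*Z - 2*h*Z² (B(Z, h) = -2*((Z*Z)*h + Z) = -2*(Z²*h + Z) = -2*(h*Z² + Z) = -2*(Z + h*Z²) = -2*Z - 2*h*Z²)
-3/((122/B(11, X(1)) + 14/12) + 157) = -3/((122/((-2*11*(1 + 11*((½)/1)))) + 14/12) + 157) = -3/((122/((-2*11*(1 + 11*((½)*1)))) + 14*(1/12)) + 157) = -3/((122/((-2*11*(1 + 11*(½)))) + 7/6) + 157) = -3/((122/((-2*11*(1 + 11/2))) + 7/6) + 157) = -3/((122/((-2*11*13/2)) + 7/6) + 157) = -3/((122/(-143) + 7/6) + 157) = -3/((122*(-1/143) + 7/6) + 157) = -3/((-122/143 + 7/6) + 157) = -3/(269/858 + 157) = -3/(134975/858) = (858/134975)*(-3) = -2574/134975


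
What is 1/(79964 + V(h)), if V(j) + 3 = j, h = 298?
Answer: 1/80259 ≈ 1.2460e-5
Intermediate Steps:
V(j) = -3 + j
1/(79964 + V(h)) = 1/(79964 + (-3 + 298)) = 1/(79964 + 295) = 1/80259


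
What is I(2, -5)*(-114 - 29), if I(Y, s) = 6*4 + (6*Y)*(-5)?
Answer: 5148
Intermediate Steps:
I(Y, s) = 24 - 30*Y
I(2, -5)*(-114 - 29) = (24 - 30*2)*(-114 - 29) = (24 - 60)*(-143) = -36*(-143) = 5148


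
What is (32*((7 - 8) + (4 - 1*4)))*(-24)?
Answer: 768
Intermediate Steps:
(32*((7 - 8) + (4 - 1*4)))*(-24) = (32*(-1 + (4 - 4)))*(-24) = (32*(-1 + 0))*(-24) = (32*(-1))*(-24) = -32*(-24) = 768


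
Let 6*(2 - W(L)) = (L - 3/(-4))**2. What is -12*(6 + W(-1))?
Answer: -767/8 ≈ -95.875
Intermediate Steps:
W(L) = 2 - (3/4 + L)**2/6 (W(L) = 2 - (L - 3/(-4))**2/6 = 2 - (L - 3*(-1/4))**2/6 = 2 - (L + 3/4)**2/6 = 2 - (3/4 + L)**2/6)
-12*(6 + W(-1)) = -12*(6 + (2 - (3 + 4*(-1))**2/96)) = -12*(6 + (2 - (3 - 4)**2/96)) = -12*(6 + (2 - 1/96*(-1)**2)) = -12*(6 + (2 - 1/96*1)) = -12*(6 + (2 - 1/96)) = -12*(6 + 191/96) = -12*767/96 = -767/8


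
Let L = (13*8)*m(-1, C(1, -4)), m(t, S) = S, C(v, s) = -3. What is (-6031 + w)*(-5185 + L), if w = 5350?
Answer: 3743457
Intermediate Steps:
L = -312 (L = (13*8)*(-3) = 104*(-3) = -312)
(-6031 + w)*(-5185 + L) = (-6031 + 5350)*(-5185 - 312) = -681*(-5497) = 3743457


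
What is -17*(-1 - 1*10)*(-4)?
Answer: -748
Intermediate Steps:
-17*(-1 - 1*10)*(-4) = -17*(-1 - 10)*(-4) = -17*(-11)*(-4) = 187*(-4) = -748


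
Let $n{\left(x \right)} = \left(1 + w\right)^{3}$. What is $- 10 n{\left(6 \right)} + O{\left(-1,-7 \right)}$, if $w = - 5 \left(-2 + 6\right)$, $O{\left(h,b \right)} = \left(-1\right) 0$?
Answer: $68590$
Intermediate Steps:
$O{\left(h,b \right)} = 0$
$w = -20$ ($w = \left(-5\right) 4 = -20$)
$n{\left(x \right)} = -6859$ ($n{\left(x \right)} = \left(1 - 20\right)^{3} = \left(-19\right)^{3} = -6859$)
$- 10 n{\left(6 \right)} + O{\left(-1,-7 \right)} = \left(-10\right) \left(-6859\right) + 0 = 68590 + 0 = 68590$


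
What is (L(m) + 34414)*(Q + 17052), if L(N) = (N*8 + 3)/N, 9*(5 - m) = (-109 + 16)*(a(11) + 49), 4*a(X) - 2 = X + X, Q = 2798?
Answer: 117523610265/172 ≈ 6.8328e+8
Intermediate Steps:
a(X) = ½ + X/2 (a(X) = ½ + (X + X)/4 = ½ + (2*X)/4 = ½ + X/2)
m = 1720/3 (m = 5 - (-109 + 16)*((½ + (½)*11) + 49)/9 = 5 - (-31)*((½ + 11/2) + 49)/3 = 5 - (-31)*(6 + 49)/3 = 5 - (-31)*55/3 = 5 - ⅑*(-5115) = 5 + 1705/3 = 1720/3 ≈ 573.33)
L(N) = (3 + 8*N)/N (L(N) = (8*N + 3)/N = (3 + 8*N)/N)
(L(m) + 34414)*(Q + 17052) = ((8 + 3/(1720/3)) + 34414)*(2798 + 17052) = ((8 + 3*(3/1720)) + 34414)*19850 = ((8 + 9/1720) + 34414)*19850 = (13769/1720 + 34414)*19850 = (59205849/1720)*19850 = 117523610265/172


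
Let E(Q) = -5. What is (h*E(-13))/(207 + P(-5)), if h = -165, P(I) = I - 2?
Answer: 33/8 ≈ 4.1250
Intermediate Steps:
P(I) = -2 + I
(h*E(-13))/(207 + P(-5)) = (-165*(-5))/(207 + (-2 - 5)) = 825/(207 - 7) = 825/200 = 825*(1/200) = 33/8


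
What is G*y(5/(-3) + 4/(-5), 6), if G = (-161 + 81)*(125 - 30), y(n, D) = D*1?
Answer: -45600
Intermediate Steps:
y(n, D) = D
G = -7600 (G = -80*95 = -7600)
G*y(5/(-3) + 4/(-5), 6) = -7600*6 = -45600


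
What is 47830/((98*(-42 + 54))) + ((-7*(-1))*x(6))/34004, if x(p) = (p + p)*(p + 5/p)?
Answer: 203385793/4998588 ≈ 40.689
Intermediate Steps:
x(p) = 2*p*(p + 5/p) (x(p) = (2*p)*(p + 5/p) = 2*p*(p + 5/p))
47830/((98*(-42 + 54))) + ((-7*(-1))*x(6))/34004 = 47830/((98*(-42 + 54))) + ((-7*(-1))*(10 + 2*6²))/34004 = 47830/((98*12)) + (7*(10 + 2*36))*(1/34004) = 47830/1176 + (7*(10 + 72))*(1/34004) = 47830*(1/1176) + (7*82)*(1/34004) = 23915/588 + 574*(1/34004) = 23915/588 + 287/17002 = 203385793/4998588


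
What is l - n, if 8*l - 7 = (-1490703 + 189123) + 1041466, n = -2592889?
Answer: 20483005/8 ≈ 2.5604e+6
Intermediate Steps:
l = -260107/8 (l = 7/8 + ((-1490703 + 189123) + 1041466)/8 = 7/8 + (-1301580 + 1041466)/8 = 7/8 + (⅛)*(-260114) = 7/8 - 130057/4 = -260107/8 ≈ -32513.)
l - n = -260107/8 - 1*(-2592889) = -260107/8 + 2592889 = 20483005/8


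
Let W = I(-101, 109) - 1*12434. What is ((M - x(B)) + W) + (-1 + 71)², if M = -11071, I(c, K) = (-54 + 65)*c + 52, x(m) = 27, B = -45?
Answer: -19691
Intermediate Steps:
I(c, K) = 52 + 11*c (I(c, K) = 11*c + 52 = 52 + 11*c)
W = -13493 (W = (52 + 11*(-101)) - 1*12434 = (52 - 1111) - 12434 = -1059 - 12434 = -13493)
((M - x(B)) + W) + (-1 + 71)² = ((-11071 - 1*27) - 13493) + (-1 + 71)² = ((-11071 - 27) - 13493) + 70² = (-11098 - 13493) + 4900 = -24591 + 4900 = -19691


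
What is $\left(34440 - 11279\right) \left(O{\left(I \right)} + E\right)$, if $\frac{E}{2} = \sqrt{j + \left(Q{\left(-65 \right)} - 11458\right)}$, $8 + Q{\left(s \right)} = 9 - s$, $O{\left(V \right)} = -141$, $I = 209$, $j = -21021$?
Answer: $-3265701 + 46322 i \sqrt{32413} \approx -3.2657 \cdot 10^{6} + 8.3396 \cdot 10^{6} i$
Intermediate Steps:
$Q{\left(s \right)} = 1 - s$ ($Q{\left(s \right)} = -8 - \left(-9 + s\right) = 1 - s$)
$E = 2 i \sqrt{32413}$ ($E = 2 \sqrt{-21021 + \left(\left(1 - -65\right) - 11458\right)} = 2 \sqrt{-21021 + \left(\left(1 + 65\right) - 11458\right)} = 2 \sqrt{-21021 + \left(66 - 11458\right)} = 2 \sqrt{-21021 - 11392} = 2 \sqrt{-32413} = 2 i \sqrt{32413} \approx 360.07 i$)
$\left(34440 - 11279\right) \left(O{\left(I \right)} + E\right) = \left(34440 - 11279\right) \left(-141 + 2 i \sqrt{32413}\right) = 23161 \left(-141 + 2 i \sqrt{32413}\right) = -3265701 + 46322 i \sqrt{32413}$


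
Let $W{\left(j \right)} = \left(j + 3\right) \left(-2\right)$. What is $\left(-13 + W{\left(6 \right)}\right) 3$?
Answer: $-93$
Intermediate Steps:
$W{\left(j \right)} = -6 - 2 j$ ($W{\left(j \right)} = \left(3 + j\right) \left(-2\right) = -6 - 2 j$)
$\left(-13 + W{\left(6 \right)}\right) 3 = \left(-13 - 18\right) 3 = \left(-31\right) 3 = -93$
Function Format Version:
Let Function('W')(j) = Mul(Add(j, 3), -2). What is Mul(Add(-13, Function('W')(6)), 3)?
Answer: -93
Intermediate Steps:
Function('W')(j) = Add(-6, Mul(-2, j)) (Function('W')(j) = Mul(Add(3, j), -2) = Add(-6, Mul(-2, j)))
Mul(Add(-13, Function('W')(6)), 3) = Mul(Add(-13, Add(-6, Mul(-2, 6))), 3) = Mul(Add(-13, Add(-6, -12)), 3) = Mul(Add(-13, -18), 3) = Mul(-31, 3) = -93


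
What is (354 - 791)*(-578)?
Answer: 252586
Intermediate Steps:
(354 - 791)*(-578) = -437*(-578) = 252586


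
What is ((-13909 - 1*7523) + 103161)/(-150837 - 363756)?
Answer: -1009/6353 ≈ -0.15882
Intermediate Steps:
((-13909 - 1*7523) + 103161)/(-150837 - 363756) = ((-13909 - 7523) + 103161)/(-514593) = (-21432 + 103161)*(-1/514593) = 81729*(-1/514593) = -1009/6353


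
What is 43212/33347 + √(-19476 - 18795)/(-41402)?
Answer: 43212/33347 - I*√38271/41402 ≈ 1.2958 - 0.0047251*I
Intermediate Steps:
43212/33347 + √(-19476 - 18795)/(-41402) = 43212*(1/33347) + √(-38271)*(-1/41402) = 43212/33347 + (I*√38271)*(-1/41402) = 43212/33347 - I*√38271/41402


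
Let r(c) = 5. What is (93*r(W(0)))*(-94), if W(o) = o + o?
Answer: -43710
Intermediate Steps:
W(o) = 2*o
(93*r(W(0)))*(-94) = (93*5)*(-94) = 465*(-94) = -43710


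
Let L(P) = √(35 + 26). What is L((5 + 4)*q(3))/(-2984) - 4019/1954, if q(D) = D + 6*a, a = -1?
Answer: -4019/1954 - √61/2984 ≈ -2.0594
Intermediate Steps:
q(D) = -6 + D (q(D) = D + 6*(-1) = D - 6 = -6 + D)
L(P) = √61
L((5 + 4)*q(3))/(-2984) - 4019/1954 = √61/(-2984) - 4019/1954 = √61*(-1/2984) - 4019*1/1954 = -√61/2984 - 4019/1954 = -4019/1954 - √61/2984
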